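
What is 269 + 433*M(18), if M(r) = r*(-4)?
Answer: -30907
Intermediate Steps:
M(r) = -4*r
269 + 433*M(18) = 269 + 433*(-4*18) = 269 + 433*(-72) = 269 - 31176 = -30907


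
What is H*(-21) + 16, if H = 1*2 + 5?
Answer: -131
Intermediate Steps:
H = 7 (H = 2 + 5 = 7)
H*(-21) + 16 = 7*(-21) + 16 = -147 + 16 = -131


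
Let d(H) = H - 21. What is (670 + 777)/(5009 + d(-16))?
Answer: 1447/4972 ≈ 0.29103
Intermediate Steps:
d(H) = -21 + H
(670 + 777)/(5009 + d(-16)) = (670 + 777)/(5009 + (-21 - 16)) = 1447/(5009 - 37) = 1447/4972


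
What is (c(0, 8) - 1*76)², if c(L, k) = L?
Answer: 5776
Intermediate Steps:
(c(0, 8) - 1*76)² = (0 - 1*76)² = (0 - 76)² = (-76)² = 5776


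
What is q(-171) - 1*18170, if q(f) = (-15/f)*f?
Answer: -18185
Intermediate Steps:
q(f) = -15
q(-171) - 1*18170 = -15 - 1*18170 = -15 - 18170 = -18185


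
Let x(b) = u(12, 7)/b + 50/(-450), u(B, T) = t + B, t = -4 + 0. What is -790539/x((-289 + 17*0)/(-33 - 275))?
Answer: -2056191939/21887 ≈ -93946.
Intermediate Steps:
t = -4
u(B, T) = -4 + B
x(b) = -1/9 + 8/b (x(b) = (-4 + 12)/b + 50/(-450) = 8/b + 50*(-1/450) = 8/b - 1/9 = -1/9 + 8/b)
-790539/x((-289 + 17*0)/(-33 - 275)) = -790539*9*(-289 + 17*0)/((-33 - 275)*(72 - (-289 + 17*0)/(-33 - 275))) = -790539*(-9*(-289 + 0)/(308*(72 - (-289 + 0)/(-308)))) = -790539*2601/(308*(72 - (-289)*(-1)/308)) = -790539*2601/(308*(72 - 1*289/308)) = -790539*2601/(308*(72 - 289/308)) = -790539/((1/9)*(308/289)*(21887/308)) = -790539/21887/2601 = -790539*2601/21887 = -2056191939/21887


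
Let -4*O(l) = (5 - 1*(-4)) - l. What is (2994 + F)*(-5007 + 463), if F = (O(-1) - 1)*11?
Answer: -13429792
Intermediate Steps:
O(l) = -9/4 + l/4 (O(l) = -((5 - 1*(-4)) - l)/4 = -((5 + 4) - l)/4 = -(9 - l)/4 = -9/4 + l/4)
F = -77/2 (F = ((-9/4 + (1/4)*(-1)) - 1)*11 = ((-9/4 - 1/4) - 1)*11 = (-5/2 - 1)*11 = -7/2*11 = -77/2 ≈ -38.500)
(2994 + F)*(-5007 + 463) = (2994 - 77/2)*(-5007 + 463) = (5911/2)*(-4544) = -13429792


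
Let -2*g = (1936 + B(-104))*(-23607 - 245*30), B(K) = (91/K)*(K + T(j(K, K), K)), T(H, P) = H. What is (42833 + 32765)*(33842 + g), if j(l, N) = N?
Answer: 2480922623390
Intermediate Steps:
B(K) = 182 (B(K) = (91/K)*(K + K) = (91/K)*(2*K) = 182)
g = 32783463 (g = -(1936 + 182)*(-23607 - 245*30)/2 = -1059*(-23607 - 7350) = -1059*(-30957) = -½*(-65566926) = 32783463)
(42833 + 32765)*(33842 + g) = (42833 + 32765)*(33842 + 32783463) = 75598*32817305 = 2480922623390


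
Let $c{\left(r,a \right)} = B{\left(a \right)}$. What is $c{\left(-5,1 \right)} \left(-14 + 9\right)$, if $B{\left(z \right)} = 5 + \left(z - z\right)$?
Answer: $-25$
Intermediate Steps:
$B{\left(z \right)} = 5$ ($B{\left(z \right)} = 5 + 0 = 5$)
$c{\left(r,a \right)} = 5$
$c{\left(-5,1 \right)} \left(-14 + 9\right) = 5 \left(-14 + 9\right) = 5 \left(-5\right) = -25$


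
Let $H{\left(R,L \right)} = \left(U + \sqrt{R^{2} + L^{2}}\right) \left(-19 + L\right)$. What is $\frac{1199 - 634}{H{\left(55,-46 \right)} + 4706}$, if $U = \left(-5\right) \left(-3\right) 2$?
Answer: $- \frac{2260}{20501} - \frac{2825 \sqrt{5141}}{1086553} \approx -0.29666$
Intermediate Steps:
$U = 30$ ($U = 15 \cdot 2 = 30$)
$H{\left(R,L \right)} = \left(-19 + L\right) \left(30 + \sqrt{L^{2} + R^{2}}\right)$ ($H{\left(R,L \right)} = \left(30 + \sqrt{R^{2} + L^{2}}\right) \left(-19 + L\right) = \left(30 + \sqrt{L^{2} + R^{2}}\right) \left(-19 + L\right) = \left(-19 + L\right) \left(30 + \sqrt{L^{2} + R^{2}}\right)$)
$\frac{1199 - 634}{H{\left(55,-46 \right)} + 4706} = \frac{1199 - 634}{\left(-570 - 19 \sqrt{\left(-46\right)^{2} + 55^{2}} + 30 \left(-46\right) - 46 \sqrt{\left(-46\right)^{2} + 55^{2}}\right) + 4706} = \frac{565}{\left(-570 - 19 \sqrt{2116 + 3025} - 1380 - 46 \sqrt{2116 + 3025}\right) + 4706} = \frac{565}{\left(-570 - 19 \sqrt{5141} - 1380 - 46 \sqrt{5141}\right) + 4706} = \frac{565}{\left(-1950 - 65 \sqrt{5141}\right) + 4706} = \frac{565}{2756 - 65 \sqrt{5141}}$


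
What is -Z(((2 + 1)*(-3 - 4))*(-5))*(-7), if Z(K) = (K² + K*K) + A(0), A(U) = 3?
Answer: 154371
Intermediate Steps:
Z(K) = 3 + 2*K² (Z(K) = (K² + K*K) + 3 = (K² + K²) + 3 = 2*K² + 3 = 3 + 2*K²)
-Z(((2 + 1)*(-3 - 4))*(-5))*(-7) = -(3 + 2*(((2 + 1)*(-3 - 4))*(-5))²)*(-7) = -(3 + 2*((3*(-7))*(-5))²)*(-7) = -(3 + 2*(-21*(-5))²)*(-7) = -(3 + 2*105²)*(-7) = -(3 + 2*11025)*(-7) = -(3 + 22050)*(-7) = -1*22053*(-7) = -22053*(-7) = 154371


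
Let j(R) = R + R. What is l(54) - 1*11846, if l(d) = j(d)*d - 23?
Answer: -6037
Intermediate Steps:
j(R) = 2*R
l(d) = -23 + 2*d² (l(d) = (2*d)*d - 23 = 2*d² - 23 = -23 + 2*d²)
l(54) - 1*11846 = (-23 + 2*54²) - 1*11846 = (-23 + 2*2916) - 11846 = (-23 + 5832) - 11846 = 5809 - 11846 = -6037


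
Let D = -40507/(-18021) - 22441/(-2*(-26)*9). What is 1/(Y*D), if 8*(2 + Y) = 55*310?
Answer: -3748368/364766061805 ≈ -1.0276e-5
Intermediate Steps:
Y = 8517/4 (Y = -2 + (55*310)/8 = -2 + (⅛)*17050 = -2 + 8525/4 = 8517/4 ≈ 2129.3)
D = -128483995/2811276 (D = -40507*(-1/18021) - 22441/(52*9) = 40507/18021 - 22441/468 = -128483995/2811276 ≈ -45.703)
1/(Y*D) = 1/((8517/4)*(-128483995/2811276)) = (4/8517)*(-2811276/128483995) = -3748368/364766061805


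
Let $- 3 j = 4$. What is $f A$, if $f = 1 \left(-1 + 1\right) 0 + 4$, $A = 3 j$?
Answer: $-16$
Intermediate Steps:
$j = - \frac{4}{3}$ ($j = \left(- \frac{1}{3}\right) 4 = - \frac{4}{3} \approx -1.3333$)
$A = -4$ ($A = 3 \left(- \frac{4}{3}\right) = -4$)
$f = 4$ ($f = 1 \cdot 0 \cdot 0 + 4 = 1 \cdot 0 + 4 = 0 + 4 = 4$)
$f A = 4 \left(-4\right) = -16$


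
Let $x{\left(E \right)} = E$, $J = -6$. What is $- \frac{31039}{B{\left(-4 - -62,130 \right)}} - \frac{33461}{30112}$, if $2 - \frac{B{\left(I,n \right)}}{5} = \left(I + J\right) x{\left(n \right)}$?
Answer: $- \frac{98000411}{508742240} \approx -0.19263$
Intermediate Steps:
$B{\left(I,n \right)} = 10 - 5 n \left(-6 + I\right)$ ($B{\left(I,n \right)} = 10 - 5 \left(I - 6\right) n = 10 - 5 \left(-6 + I\right) n = 10 - 5 n \left(-6 + I\right)$)
$- \frac{31039}{B{\left(-4 - -62,130 \right)}} - \frac{33461}{30112} = - \frac{31039}{10 + 30 \cdot 130 - 5 \left(-4 - -62\right) 130} - \frac{33461}{30112} = - \frac{31039}{10 + 3900 - 5 \left(-4 + 62\right) 130} - \frac{33461}{30112} = - \frac{31039}{10 + 3900 - 290 \cdot 130} - \frac{33461}{30112} = - \frac{31039}{10 + 3900 - 37700} - \frac{33461}{30112} = - \frac{31039}{-33790} - \frac{33461}{30112} = \left(-31039\right) \left(- \frac{1}{33790}\right) - \frac{33461}{30112} = \frac{31039}{33790} - \frac{33461}{30112} = - \frac{98000411}{508742240}$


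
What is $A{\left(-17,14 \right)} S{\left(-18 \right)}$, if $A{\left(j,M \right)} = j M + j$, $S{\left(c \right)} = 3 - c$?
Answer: $-5355$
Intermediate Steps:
$A{\left(j,M \right)} = j + M j$ ($A{\left(j,M \right)} = M j + j = j + M j$)
$A{\left(-17,14 \right)} S{\left(-18 \right)} = - 17 \left(1 + 14\right) \left(3 - -18\right) = \left(-17\right) 15 \left(3 + 18\right) = \left(-255\right) 21 = -5355$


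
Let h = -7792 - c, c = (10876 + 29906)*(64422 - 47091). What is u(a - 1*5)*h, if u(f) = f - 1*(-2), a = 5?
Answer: -1413601268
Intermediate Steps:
c = 706792842 (c = 40782*17331 = 706792842)
u(f) = 2 + f (u(f) = f + 2 = 2 + f)
h = -706800634 (h = -7792 - 1*706792842 = -7792 - 706792842 = -706800634)
u(a - 1*5)*h = (2 + (5 - 1*5))*(-706800634) = (2 + (5 - 5))*(-706800634) = (2 + 0)*(-706800634) = 2*(-706800634) = -1413601268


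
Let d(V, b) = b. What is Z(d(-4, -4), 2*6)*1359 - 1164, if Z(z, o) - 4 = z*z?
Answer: 26016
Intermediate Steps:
Z(z, o) = 4 + z**2 (Z(z, o) = 4 + z*z = 4 + z**2)
Z(d(-4, -4), 2*6)*1359 - 1164 = (4 + (-4)**2)*1359 - 1164 = (4 + 16)*1359 - 1164 = 20*1359 - 1164 = 27180 - 1164 = 26016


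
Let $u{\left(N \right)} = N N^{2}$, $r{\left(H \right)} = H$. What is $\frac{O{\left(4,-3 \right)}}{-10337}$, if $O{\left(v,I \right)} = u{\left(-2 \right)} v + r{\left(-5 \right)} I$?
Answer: $\frac{17}{10337} \approx 0.0016446$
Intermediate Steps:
$u{\left(N \right)} = N^{3}$
$O{\left(v,I \right)} = - 8 v - 5 I$ ($O{\left(v,I \right)} = \left(-2\right)^{3} v - 5 I = - 8 v - 5 I$)
$\frac{O{\left(4,-3 \right)}}{-10337} = \frac{\left(-8\right) 4 - -15}{-10337} = - \frac{-32 + 15}{10337} = \left(- \frac{1}{10337}\right) \left(-17\right) = \frac{17}{10337}$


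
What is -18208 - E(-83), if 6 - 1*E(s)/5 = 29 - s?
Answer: -17678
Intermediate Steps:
E(s) = -115 + 5*s (E(s) = 30 - 5*(29 - s) = 30 + (-145 + 5*s) = -115 + 5*s)
-18208 - E(-83) = -18208 - (-115 + 5*(-83)) = -18208 - (-115 - 415) = -18208 - 1*(-530) = -18208 + 530 = -17678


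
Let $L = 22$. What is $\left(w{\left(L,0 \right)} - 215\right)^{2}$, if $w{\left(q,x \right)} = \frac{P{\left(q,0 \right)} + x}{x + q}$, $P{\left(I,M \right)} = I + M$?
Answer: $45796$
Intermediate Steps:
$w{\left(q,x \right)} = 1$ ($w{\left(q,x \right)} = \frac{\left(q + 0\right) + x}{x + q} = \frac{q + x}{q + x} = 1$)
$\left(w{\left(L,0 \right)} - 215\right)^{2} = \left(1 - 215\right)^{2} = \left(-214\right)^{2} = 45796$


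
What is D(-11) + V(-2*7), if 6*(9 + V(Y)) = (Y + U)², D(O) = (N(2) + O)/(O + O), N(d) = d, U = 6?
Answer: 137/66 ≈ 2.0758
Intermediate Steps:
D(O) = (2 + O)/(2*O) (D(O) = (2 + O)/(O + O) = (2 + O)/((2*O)) = (2 + O)*(1/(2*O)) = (2 + O)/(2*O))
V(Y) = -9 + (6 + Y)²/6 (V(Y) = -9 + (Y + 6)²/6 = -9 + (6 + Y)²/6)
D(-11) + V(-2*7) = (½)*(2 - 11)/(-11) + (-9 + (6 - 2*7)²/6) = (½)*(-1/11)*(-9) + (-9 + (6 - 14)²/6) = 9/22 + (-9 + (⅙)*(-8)²) = 9/22 + (-9 + (⅙)*64) = 9/22 + (-9 + 32/3) = 9/22 + 5/3 = 137/66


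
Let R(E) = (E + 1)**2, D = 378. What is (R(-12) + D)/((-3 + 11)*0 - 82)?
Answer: -499/82 ≈ -6.0854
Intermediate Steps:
R(E) = (1 + E)**2
(R(-12) + D)/((-3 + 11)*0 - 82) = ((1 - 12)**2 + 378)/((-3 + 11)*0 - 82) = ((-11)**2 + 378)/(8*0 - 82) = (121 + 378)/(0 - 82) = 499/(-82) = -1/82*499 = -499/82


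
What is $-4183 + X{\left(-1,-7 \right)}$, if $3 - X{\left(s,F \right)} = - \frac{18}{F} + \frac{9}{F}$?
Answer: $- \frac{29269}{7} \approx -4181.3$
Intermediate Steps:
$X{\left(s,F \right)} = 3 + \frac{9}{F}$ ($X{\left(s,F \right)} = 3 - \left(- \frac{18}{F} + \frac{9}{F}\right) = 3 - - \frac{9}{F} = 3 + \frac{9}{F}$)
$-4183 + X{\left(-1,-7 \right)} = -4183 + \left(3 + \frac{9}{-7}\right) = -4183 + \left(3 + 9 \left(- \frac{1}{7}\right)\right) = -4183 + \left(3 - \frac{9}{7}\right) = -4183 + \frac{12}{7} = - \frac{29269}{7}$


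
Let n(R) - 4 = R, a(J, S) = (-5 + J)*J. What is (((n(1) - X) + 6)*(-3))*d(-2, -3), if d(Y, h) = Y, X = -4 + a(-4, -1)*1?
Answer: -126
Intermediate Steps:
a(J, S) = J*(-5 + J)
n(R) = 4 + R
X = 32 (X = -4 - 4*(-5 - 4)*1 = -4 - 4*(-9)*1 = -4 + 36*1 = -4 + 36 = 32)
(((n(1) - X) + 6)*(-3))*d(-2, -3) = ((((4 + 1) - 1*32) + 6)*(-3))*(-2) = (((5 - 32) + 6)*(-3))*(-2) = ((-27 + 6)*(-3))*(-2) = -21*(-3)*(-2) = 63*(-2) = -126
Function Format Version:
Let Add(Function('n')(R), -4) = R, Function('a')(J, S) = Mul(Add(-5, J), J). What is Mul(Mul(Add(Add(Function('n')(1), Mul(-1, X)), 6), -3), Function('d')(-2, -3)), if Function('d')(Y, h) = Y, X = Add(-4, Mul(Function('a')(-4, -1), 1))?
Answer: -126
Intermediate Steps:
Function('a')(J, S) = Mul(J, Add(-5, J))
Function('n')(R) = Add(4, R)
X = 32 (X = Add(-4, Mul(Mul(-4, Add(-5, -4)), 1)) = Add(-4, Mul(Mul(-4, -9), 1)) = Add(-4, Mul(36, 1)) = Add(-4, 36) = 32)
Mul(Mul(Add(Add(Function('n')(1), Mul(-1, X)), 6), -3), Function('d')(-2, -3)) = Mul(Mul(Add(Add(Add(4, 1), Mul(-1, 32)), 6), -3), -2) = Mul(Mul(Add(Add(5, -32), 6), -3), -2) = Mul(Mul(Add(-27, 6), -3), -2) = Mul(Mul(-21, -3), -2) = Mul(63, -2) = -126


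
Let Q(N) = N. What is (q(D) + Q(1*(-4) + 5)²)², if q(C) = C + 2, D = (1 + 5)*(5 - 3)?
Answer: 225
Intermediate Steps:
D = 12 (D = 6*2 = 12)
q(C) = 2 + C
(q(D) + Q(1*(-4) + 5)²)² = ((2 + 12) + (1*(-4) + 5)²)² = (14 + (-4 + 5)²)² = (14 + 1²)² = (14 + 1)² = 15² = 225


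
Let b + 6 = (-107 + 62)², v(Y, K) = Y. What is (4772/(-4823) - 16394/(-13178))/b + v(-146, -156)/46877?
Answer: -2996082244069/1002562933459087 ≈ -0.0029884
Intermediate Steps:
b = 2019 (b = -6 + (-107 + 62)² = -6 + (-45)² = -6 + 2025 = 2019)
(4772/(-4823) - 16394/(-13178))/b + v(-146, -156)/46877 = (4772/(-4823) - 16394/(-13178))/2019 - 146/46877 = (4772*(-1/4823) - 16394*(-1/13178))*(1/2019) - 146*1/46877 = (-4772/4823 + 8197/6589)*(1/2019) - 146/46877 = (8091423/31778747)*(1/2019) - 146/46877 = 2697141/21387096731 - 146/46877 = -2996082244069/1002562933459087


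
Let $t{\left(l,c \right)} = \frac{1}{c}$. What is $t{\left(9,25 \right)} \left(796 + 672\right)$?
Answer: $\frac{1468}{25} \approx 58.72$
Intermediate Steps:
$t{\left(9,25 \right)} \left(796 + 672\right) = \frac{796 + 672}{25} = \frac{1}{25} \cdot 1468 = \frac{1468}{25}$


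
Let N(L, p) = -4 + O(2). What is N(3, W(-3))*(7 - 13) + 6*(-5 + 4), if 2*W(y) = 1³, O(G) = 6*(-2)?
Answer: 90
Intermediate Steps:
O(G) = -12
W(y) = ½ (W(y) = (½)*1³ = (½)*1 = ½)
N(L, p) = -16 (N(L, p) = -4 - 12 = -16)
N(3, W(-3))*(7 - 13) + 6*(-5 + 4) = -16*(7 - 13) + 6*(-5 + 4) = -16*(-6) + 6*(-1) = 96 - 6 = 90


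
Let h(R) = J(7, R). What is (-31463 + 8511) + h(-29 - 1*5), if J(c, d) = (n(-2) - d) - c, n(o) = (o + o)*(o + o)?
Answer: -22909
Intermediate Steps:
n(o) = 4*o² (n(o) = (2*o)*(2*o) = 4*o²)
J(c, d) = 16 - c - d (J(c, d) = (4*(-2)² - d) - c = (4*4 - d) - c = (16 - d) - c = 16 - c - d)
h(R) = 9 - R (h(R) = 16 - 1*7 - R = 16 - 7 - R = 9 - R)
(-31463 + 8511) + h(-29 - 1*5) = (-31463 + 8511) + (9 - (-29 - 1*5)) = -22952 + (9 - (-29 - 5)) = -22952 + (9 - 1*(-34)) = -22952 + (9 + 34) = -22952 + 43 = -22909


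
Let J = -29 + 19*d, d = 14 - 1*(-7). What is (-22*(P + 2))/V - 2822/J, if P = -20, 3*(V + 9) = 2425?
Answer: -143809/20165 ≈ -7.1316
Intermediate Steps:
V = 2398/3 (V = -9 + (⅓)*2425 = -9 + 2425/3 = 2398/3 ≈ 799.33)
d = 21 (d = 14 + 7 = 21)
J = 370 (J = -29 + 19*21 = -29 + 399 = 370)
(-22*(P + 2))/V - 2822/J = (-22*(-20 + 2))/(2398/3) - 2822/370 = -22*(-18)*(3/2398) - 2822*1/370 = 396*(3/2398) - 1411/185 = 54/109 - 1411/185 = -143809/20165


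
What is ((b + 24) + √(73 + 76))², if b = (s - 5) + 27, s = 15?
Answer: (61 + √149)² ≈ 5359.2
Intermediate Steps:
b = 37 (b = (15 - 5) + 27 = 10 + 27 = 37)
((b + 24) + √(73 + 76))² = ((37 + 24) + √(73 + 76))² = (61 + √149)²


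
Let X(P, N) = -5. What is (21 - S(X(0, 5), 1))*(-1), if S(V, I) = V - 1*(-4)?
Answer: -22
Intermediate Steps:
S(V, I) = 4 + V (S(V, I) = V + 4 = 4 + V)
(21 - S(X(0, 5), 1))*(-1) = (21 - (4 - 5))*(-1) = (21 - 1*(-1))*(-1) = (21 + 1)*(-1) = 22*(-1) = -22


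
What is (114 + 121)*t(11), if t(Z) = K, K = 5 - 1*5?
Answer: 0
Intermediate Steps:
K = 0 (K = 5 - 5 = 0)
t(Z) = 0
(114 + 121)*t(11) = (114 + 121)*0 = 235*0 = 0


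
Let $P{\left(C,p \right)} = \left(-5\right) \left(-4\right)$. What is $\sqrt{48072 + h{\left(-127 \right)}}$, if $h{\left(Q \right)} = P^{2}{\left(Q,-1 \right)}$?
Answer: $2 \sqrt{12118} \approx 220.16$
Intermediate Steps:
$P{\left(C,p \right)} = 20$
$h{\left(Q \right)} = 400$ ($h{\left(Q \right)} = 20^{2} = 400$)
$\sqrt{48072 + h{\left(-127 \right)}} = \sqrt{48072 + 400} = \sqrt{48472} = 2 \sqrt{12118}$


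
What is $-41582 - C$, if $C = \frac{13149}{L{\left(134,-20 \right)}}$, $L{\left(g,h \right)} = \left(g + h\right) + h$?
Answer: $- \frac{3921857}{94} \approx -41722.0$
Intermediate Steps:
$L{\left(g,h \right)} = g + 2 h$
$C = \frac{13149}{94}$ ($C = \frac{13149}{134 + 2 \left(-20\right)} = \frac{13149}{134 - 40} = \frac{13149}{94} \approx 139.88$)
$-41582 - C = -41582 - \frac{13149}{94} = - \frac{3921857}{94}$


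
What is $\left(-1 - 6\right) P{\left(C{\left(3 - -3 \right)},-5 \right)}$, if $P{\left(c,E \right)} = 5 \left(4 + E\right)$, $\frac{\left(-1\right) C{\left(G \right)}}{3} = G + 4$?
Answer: $35$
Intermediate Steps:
$C{\left(G \right)} = -12 - 3 G$ ($C{\left(G \right)} = - 3 \left(G + 4\right) = - 3 \left(4 + G\right) = -12 - 3 G$)
$P{\left(c,E \right)} = 20 + 5 E$
$\left(-1 - 6\right) P{\left(C{\left(3 - -3 \right)},-5 \right)} = \left(-1 - 6\right) \left(20 + 5 \left(-5\right)\right) = - 7 \left(20 - 25\right) = \left(-7\right) \left(-5\right) = 35$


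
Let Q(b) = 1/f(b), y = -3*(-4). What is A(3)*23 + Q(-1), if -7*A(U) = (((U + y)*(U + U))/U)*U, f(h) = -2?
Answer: -4147/14 ≈ -296.21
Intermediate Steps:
y = 12
Q(b) = -½ (Q(b) = 1/(-2) = -½)
A(U) = -U*(24 + 2*U)/7 (A(U) = -((U + 12)*(U + U))/U*U/7 = -((12 + U)*(2*U))/U*U/7 = -(2*U*(12 + U))/U*U/7 = -(24 + 2*U)*U/7 = -U*(24 + 2*U)/7)
A(3)*23 + Q(-1) = -2/7*3*(12 + 3)*23 - ½ = -2/7*3*15*23 - ½ = -90/7*23 - ½ = -2070/7 - ½ = -4147/14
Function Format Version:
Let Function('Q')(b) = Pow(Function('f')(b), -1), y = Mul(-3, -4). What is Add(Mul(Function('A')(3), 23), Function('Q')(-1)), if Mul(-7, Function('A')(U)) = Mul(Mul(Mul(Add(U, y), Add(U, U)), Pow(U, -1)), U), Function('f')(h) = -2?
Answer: Rational(-4147, 14) ≈ -296.21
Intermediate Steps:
y = 12
Function('Q')(b) = Rational(-1, 2) (Function('Q')(b) = Pow(-2, -1) = Rational(-1, 2))
Function('A')(U) = Mul(Rational(-1, 7), U, Add(24, Mul(2, U))) (Function('A')(U) = Mul(Rational(-1, 7), Mul(Mul(Mul(Add(U, 12), Add(U, U)), Pow(U, -1)), U)) = Mul(Rational(-1, 7), Mul(Mul(Mul(Add(12, U), Mul(2, U)), Pow(U, -1)), U)) = Mul(Rational(-1, 7), Mul(Mul(Mul(2, U, Add(12, U)), Pow(U, -1)), U)) = Mul(Rational(-1, 7), Mul(Add(24, Mul(2, U)), U)) = Mul(Rational(-1, 7), Mul(U, Add(24, Mul(2, U)))) = Mul(Rational(-1, 7), U, Add(24, Mul(2, U))))
Add(Mul(Function('A')(3), 23), Function('Q')(-1)) = Add(Mul(Mul(Rational(-2, 7), 3, Add(12, 3)), 23), Rational(-1, 2)) = Add(Mul(Mul(Rational(-2, 7), 3, 15), 23), Rational(-1, 2)) = Add(Mul(Rational(-90, 7), 23), Rational(-1, 2)) = Add(Rational(-2070, 7), Rational(-1, 2)) = Rational(-4147, 14)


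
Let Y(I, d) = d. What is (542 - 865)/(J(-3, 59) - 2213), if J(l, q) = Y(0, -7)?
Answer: 323/2220 ≈ 0.14550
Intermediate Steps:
J(l, q) = -7
(542 - 865)/(J(-3, 59) - 2213) = (542 - 865)/(-7 - 2213) = -323/(-2220) = -323*(-1/2220) = 323/2220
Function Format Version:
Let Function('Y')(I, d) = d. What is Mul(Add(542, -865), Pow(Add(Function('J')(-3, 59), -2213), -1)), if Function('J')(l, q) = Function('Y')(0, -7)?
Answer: Rational(323, 2220) ≈ 0.14550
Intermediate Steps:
Function('J')(l, q) = -7
Mul(Add(542, -865), Pow(Add(Function('J')(-3, 59), -2213), -1)) = Mul(Add(542, -865), Pow(Add(-7, -2213), -1)) = Mul(-323, Pow(-2220, -1)) = Mul(-323, Rational(-1, 2220)) = Rational(323, 2220)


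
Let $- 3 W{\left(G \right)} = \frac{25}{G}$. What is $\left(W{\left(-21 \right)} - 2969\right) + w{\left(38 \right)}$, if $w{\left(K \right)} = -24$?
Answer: $- \frac{188534}{63} \approx -2992.6$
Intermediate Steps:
$W{\left(G \right)} = - \frac{25}{3 G}$ ($W{\left(G \right)} = - \frac{25 \frac{1}{G}}{3} = - \frac{25}{3 G}$)
$\left(W{\left(-21 \right)} - 2969\right) + w{\left(38 \right)} = \left(- \frac{25}{3 \left(-21\right)} - 2969\right) - 24 = \left(\left(- \frac{25}{3}\right) \left(- \frac{1}{21}\right) - 2969\right) - 24 = \left(\frac{25}{63} - 2969\right) - 24 = - \frac{187022}{63} - 24 = - \frac{188534}{63}$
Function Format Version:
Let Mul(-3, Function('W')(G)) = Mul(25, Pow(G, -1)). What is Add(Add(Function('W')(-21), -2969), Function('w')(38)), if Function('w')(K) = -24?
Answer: Rational(-188534, 63) ≈ -2992.6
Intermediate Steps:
Function('W')(G) = Mul(Rational(-25, 3), Pow(G, -1)) (Function('W')(G) = Mul(Rational(-1, 3), Mul(25, Pow(G, -1))) = Mul(Rational(-25, 3), Pow(G, -1)))
Add(Add(Function('W')(-21), -2969), Function('w')(38)) = Add(Add(Mul(Rational(-25, 3), Pow(-21, -1)), -2969), -24) = Add(Add(Mul(Rational(-25, 3), Rational(-1, 21)), -2969), -24) = Add(Add(Rational(25, 63), -2969), -24) = Add(Rational(-187022, 63), -24) = Rational(-188534, 63)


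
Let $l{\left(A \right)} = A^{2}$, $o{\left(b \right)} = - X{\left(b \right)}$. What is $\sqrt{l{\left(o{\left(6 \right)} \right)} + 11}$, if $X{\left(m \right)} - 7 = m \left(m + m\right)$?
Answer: $2 \sqrt{1563} \approx 79.07$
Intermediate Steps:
$X{\left(m \right)} = 7 + 2 m^{2}$ ($X{\left(m \right)} = 7 + m \left(m + m\right) = 7 + m 2 m = 7 + 2 m^{2}$)
$o{\left(b \right)} = -7 - 2 b^{2}$ ($o{\left(b \right)} = - (7 + 2 b^{2}) = -7 - 2 b^{2}$)
$\sqrt{l{\left(o{\left(6 \right)} \right)} + 11} = \sqrt{\left(-7 - 2 \cdot 6^{2}\right)^{2} + 11} = \sqrt{\left(-7 - 72\right)^{2} + 11} = \sqrt{\left(-79\right)^{2} + 11} = \sqrt{6241 + 11} = \sqrt{6252} = 2 \sqrt{1563}$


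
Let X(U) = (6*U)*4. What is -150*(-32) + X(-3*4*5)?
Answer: 3360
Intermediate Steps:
X(U) = 24*U
-150*(-32) + X(-3*4*5) = -150*(-32) + 24*(-3*4*5) = 4800 + 24*(-12*5) = 4800 + 24*(-60) = 4800 - 1440 = 3360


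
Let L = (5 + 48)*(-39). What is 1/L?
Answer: -1/2067 ≈ -0.00048379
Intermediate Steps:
L = -2067 (L = 53*(-39) = -2067)
1/L = 1/(-2067) = -1/2067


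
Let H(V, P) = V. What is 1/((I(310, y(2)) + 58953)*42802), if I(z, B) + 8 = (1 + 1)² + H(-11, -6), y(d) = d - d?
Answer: 1/2522664276 ≈ 3.9641e-10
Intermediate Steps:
y(d) = 0
I(z, B) = -15 (I(z, B) = -8 + ((1 + 1)² - 11) = -8 + (2² - 11) = -8 + (4 - 11) = -8 - 7 = -15)
1/((I(310, y(2)) + 58953)*42802) = 1/((-15 + 58953)*42802) = (1/42802)/58938 = (1/58938)*(1/42802) = 1/2522664276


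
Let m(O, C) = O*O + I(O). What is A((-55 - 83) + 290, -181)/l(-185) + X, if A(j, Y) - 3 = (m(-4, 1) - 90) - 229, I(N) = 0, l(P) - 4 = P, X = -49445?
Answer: -8949245/181 ≈ -49443.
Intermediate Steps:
l(P) = 4 + P
m(O, C) = O² (m(O, C) = O*O + 0 = O² + 0 = O²)
A(j, Y) = -300 (A(j, Y) = 3 + (((-4)² - 90) - 229) = 3 + ((16 - 90) - 229) = 3 + (-74 - 229) = 3 - 303 = -300)
A((-55 - 83) + 290, -181)/l(-185) + X = -300/(4 - 185) - 49445 = -300/(-181) - 49445 = -300*(-1/181) - 49445 = 300/181 - 49445 = -8949245/181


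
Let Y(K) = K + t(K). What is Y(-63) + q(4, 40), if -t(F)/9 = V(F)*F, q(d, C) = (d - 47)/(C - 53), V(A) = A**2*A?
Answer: -1843097213/13 ≈ -1.4178e+8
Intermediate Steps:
V(A) = A**3
q(d, C) = (-47 + d)/(-53 + C)
t(F) = -9*F**4 (t(F) = -9*F**3*F = -9*F**4)
Y(K) = K - 9*K**4
Y(-63) + q(4, 40) = (-63 - 9*(-63)**4) + (-47 + 4)/(-53 + 40) = (-63 - 9*15752961) - 43/(-13) = (-63 - 141776649) - 1/13*(-43) = -141776712 + 43/13 = -1843097213/13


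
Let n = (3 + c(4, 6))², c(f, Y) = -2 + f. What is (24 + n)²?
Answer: 2401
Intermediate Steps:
n = 25 (n = (3 + (-2 + 4))² = (3 + 2)² = 5² = 25)
(24 + n)² = (24 + 25)² = 49² = 2401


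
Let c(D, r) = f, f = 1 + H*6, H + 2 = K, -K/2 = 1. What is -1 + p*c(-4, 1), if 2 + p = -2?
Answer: 91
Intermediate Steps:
p = -4 (p = -2 - 2 = -4)
K = -2 (K = -2*1 = -2)
H = -4 (H = -2 - 2 = -4)
f = -23 (f = 1 - 4*6 = 1 - 24 = -23)
c(D, r) = -23
-1 + p*c(-4, 1) = -1 - 4*(-23) = -1 + 92 = 91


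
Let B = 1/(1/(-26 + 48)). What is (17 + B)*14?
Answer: 546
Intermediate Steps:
B = 22 (B = 1/(1/22) = 22)
(17 + B)*14 = (17 + 22)*14 = 39*14 = 546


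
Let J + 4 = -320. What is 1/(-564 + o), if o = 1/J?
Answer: -324/182737 ≈ -0.0017730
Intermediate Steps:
J = -324 (J = -4 - 320 = -324)
o = -1/324 (o = 1/(-324) = -1/324 ≈ -0.0030864)
1/(-564 + o) = 1/(-564 - 1/324) = 1/(-182737/324) = -324/182737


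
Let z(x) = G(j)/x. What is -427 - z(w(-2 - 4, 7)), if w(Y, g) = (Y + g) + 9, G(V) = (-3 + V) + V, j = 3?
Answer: -4273/10 ≈ -427.30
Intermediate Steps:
G(V) = -3 + 2*V
w(Y, g) = 9 + Y + g
z(x) = 3/x (z(x) = (-3 + 2*3)/x = (-3 + 6)/x = 3/x)
-427 - z(w(-2 - 4, 7)) = -427 - 3/(9 + (-2 - 4) + 7) = -427 - 3/(9 - 6 + 7) = -427 - 3/10 = -4273/10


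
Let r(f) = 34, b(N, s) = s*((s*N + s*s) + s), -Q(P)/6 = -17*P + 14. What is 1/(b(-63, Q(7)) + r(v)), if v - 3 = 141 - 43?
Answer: 1/225439234 ≈ 4.4358e-9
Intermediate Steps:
v = 101 (v = 3 + (141 - 43) = 3 + 98 = 101)
Q(P) = -84 + 102*P (Q(P) = -6*(-17*P + 14) = -6*(14 - 17*P) = -84 + 102*P)
b(N, s) = s*(s + s**2 + N*s) (b(N, s) = s*((N*s + s**2) + s) = s*((s**2 + N*s) + s) = s*(s + s**2 + N*s))
1/(b(-63, Q(7)) + r(v)) = 1/((-84 + 102*7)**2*(1 - 63 + (-84 + 102*7)) + 34) = 1/((-84 + 714)**2*(1 - 63 + (-84 + 714)) + 34) = 1/(630**2*(1 - 63 + 630) + 34) = 1/(396900*568 + 34) = 1/(225439200 + 34) = 1/225439234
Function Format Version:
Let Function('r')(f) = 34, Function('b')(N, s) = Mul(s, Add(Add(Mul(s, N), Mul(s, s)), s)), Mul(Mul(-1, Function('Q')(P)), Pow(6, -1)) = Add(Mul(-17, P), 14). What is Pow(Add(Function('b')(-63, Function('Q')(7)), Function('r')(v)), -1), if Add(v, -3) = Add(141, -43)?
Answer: Rational(1, 225439234) ≈ 4.4358e-9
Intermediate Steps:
v = 101 (v = Add(3, Add(141, -43)) = Add(3, 98) = 101)
Function('Q')(P) = Add(-84, Mul(102, P)) (Function('Q')(P) = Mul(-6, Add(Mul(-17, P), 14)) = Mul(-6, Add(14, Mul(-17, P))) = Add(-84, Mul(102, P)))
Function('b')(N, s) = Mul(s, Add(s, Pow(s, 2), Mul(N, s))) (Function('b')(N, s) = Mul(s, Add(Add(Mul(N, s), Pow(s, 2)), s)) = Mul(s, Add(Add(Pow(s, 2), Mul(N, s)), s)) = Mul(s, Add(s, Pow(s, 2), Mul(N, s))))
Pow(Add(Function('b')(-63, Function('Q')(7)), Function('r')(v)), -1) = Pow(Add(Mul(Pow(Add(-84, Mul(102, 7)), 2), Add(1, -63, Add(-84, Mul(102, 7)))), 34), -1) = Pow(Add(Mul(Pow(Add(-84, 714), 2), Add(1, -63, Add(-84, 714))), 34), -1) = Pow(Add(Mul(Pow(630, 2), Add(1, -63, 630)), 34), -1) = Pow(Add(Mul(396900, 568), 34), -1) = Pow(Add(225439200, 34), -1) = Pow(225439234, -1) = Rational(1, 225439234)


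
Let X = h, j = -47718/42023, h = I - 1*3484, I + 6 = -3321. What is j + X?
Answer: -286266371/42023 ≈ -6812.1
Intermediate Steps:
I = -3327 (I = -6 - 3321 = -3327)
h = -6811 (h = -3327 - 1*3484 = -3327 - 3484 = -6811)
j = -47718/42023 (j = -47718*1/42023 = -47718/42023 ≈ -1.1355)
X = -6811
j + X = -47718/42023 - 6811 = -286266371/42023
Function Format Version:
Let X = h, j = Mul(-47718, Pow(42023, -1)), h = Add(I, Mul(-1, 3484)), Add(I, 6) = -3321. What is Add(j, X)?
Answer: Rational(-286266371, 42023) ≈ -6812.1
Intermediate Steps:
I = -3327 (I = Add(-6, -3321) = -3327)
h = -6811 (h = Add(-3327, Mul(-1, 3484)) = Add(-3327, -3484) = -6811)
j = Rational(-47718, 42023) (j = Mul(-47718, Rational(1, 42023)) = Rational(-47718, 42023) ≈ -1.1355)
X = -6811
Add(j, X) = Add(Rational(-47718, 42023), -6811) = Rational(-286266371, 42023)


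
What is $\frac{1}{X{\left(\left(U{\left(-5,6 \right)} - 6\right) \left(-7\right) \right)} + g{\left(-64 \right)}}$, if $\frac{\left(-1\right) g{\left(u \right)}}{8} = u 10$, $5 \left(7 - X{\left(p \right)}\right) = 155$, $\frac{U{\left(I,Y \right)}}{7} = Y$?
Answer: $\frac{1}{5096} \approx 0.00019623$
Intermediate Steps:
$U{\left(I,Y \right)} = 7 Y$
$X{\left(p \right)} = -24$ ($X{\left(p \right)} = 7 - 31 = -24$)
$g{\left(u \right)} = - 80 u$ ($g{\left(u \right)} = - 8 u 10 = - 8 \cdot 10 u = - 80 u$)
$\frac{1}{X{\left(\left(U{\left(-5,6 \right)} - 6\right) \left(-7\right) \right)} + g{\left(-64 \right)}} = \frac{1}{-24 - -5120} = \frac{1}{-24 + 5120} = \frac{1}{5096}$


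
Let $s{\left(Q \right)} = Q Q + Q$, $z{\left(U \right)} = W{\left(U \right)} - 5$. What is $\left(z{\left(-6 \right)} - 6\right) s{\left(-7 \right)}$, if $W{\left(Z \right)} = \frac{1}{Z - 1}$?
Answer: $-468$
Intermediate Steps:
$W{\left(Z \right)} = \frac{1}{-1 + Z}$
$z{\left(U \right)} = -5 + \frac{1}{-1 + U}$ ($z{\left(U \right)} = \frac{1}{-1 + U} - 5 = -5 + \frac{1}{-1 + U}$)
$s{\left(Q \right)} = Q + Q^{2}$ ($s{\left(Q \right)} = Q^{2} + Q = Q + Q^{2}$)
$\left(z{\left(-6 \right)} - 6\right) s{\left(-7 \right)} = \left(\frac{6 - -30}{-1 - 6} - 6\right) \left(- 7 \left(1 - 7\right)\right) = \left(\frac{6 + 30}{-7} - 6\right) \left(\left(-7\right) \left(-6\right)\right) = \left(\left(- \frac{1}{7}\right) 36 - 6\right) 42 = \left(- \frac{36}{7} - 6\right) 42 = \left(- \frac{78}{7}\right) 42 = -468$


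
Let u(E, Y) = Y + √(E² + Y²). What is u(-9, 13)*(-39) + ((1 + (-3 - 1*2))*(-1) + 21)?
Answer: -482 - 195*√10 ≈ -1098.6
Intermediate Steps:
u(-9, 13)*(-39) + ((1 + (-3 - 1*2))*(-1) + 21) = (13 + √((-9)² + 13²))*(-39) + ((1 + (-3 - 1*2))*(-1) + 21) = (13 + √(81 + 169))*(-39) + ((1 + (-3 - 2))*(-1) + 21) = (13 + √250)*(-39) + ((1 - 5)*(-1) + 21) = (13 + 5*√10)*(-39) + (-4*(-1) + 21) = (-507 - 195*√10) + (4 + 21) = (-507 - 195*√10) + 25 = -482 - 195*√10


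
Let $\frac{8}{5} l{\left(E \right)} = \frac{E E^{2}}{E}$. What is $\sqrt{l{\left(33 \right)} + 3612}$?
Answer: $\frac{\sqrt{68682}}{4} \approx 65.518$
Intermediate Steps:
$l{\left(E \right)} = \frac{5 E^{2}}{8}$ ($l{\left(E \right)} = \frac{5 \frac{E E^{2}}{E}}{8} = \frac{5 \frac{E^{3}}{E}}{8} = \frac{5 E^{2}}{8}$)
$\sqrt{l{\left(33 \right)} + 3612} = \sqrt{\frac{5 \cdot 33^{2}}{8} + 3612} = \sqrt{\frac{5}{8} \cdot 1089 + 3612} = \sqrt{\frac{5445}{8} + 3612} = \sqrt{\frac{34341}{8}} = \frac{\sqrt{68682}}{4}$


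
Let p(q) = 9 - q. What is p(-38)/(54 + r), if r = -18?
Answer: 47/36 ≈ 1.3056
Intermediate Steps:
p(-38)/(54 + r) = (9 - 1*(-38))/(54 - 18) = (9 + 38)/36 = 47*(1/36) = 47/36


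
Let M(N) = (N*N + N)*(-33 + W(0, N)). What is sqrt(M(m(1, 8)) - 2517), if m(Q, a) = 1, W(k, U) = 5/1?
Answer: I*sqrt(2573) ≈ 50.725*I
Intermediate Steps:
W(k, U) = 5 (W(k, U) = 5*1 = 5)
M(N) = -28*N - 28*N**2 (M(N) = (N*N + N)*(-33 + 5) = (N**2 + N)*(-28) = (N + N**2)*(-28) = -28*N - 28*N**2)
sqrt(M(m(1, 8)) - 2517) = sqrt(28*1*(-1 - 1*1) - 2517) = sqrt(28*1*(-1 - 1) - 2517) = sqrt(28*1*(-2) - 2517) = sqrt(-56 - 2517) = sqrt(-2573) = I*sqrt(2573)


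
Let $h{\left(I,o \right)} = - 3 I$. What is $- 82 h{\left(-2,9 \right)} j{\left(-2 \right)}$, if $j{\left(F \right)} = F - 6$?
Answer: $3936$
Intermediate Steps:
$j{\left(F \right)} = -6 + F$
$- 82 h{\left(-2,9 \right)} j{\left(-2 \right)} = - 82 \left(\left(-3\right) \left(-2\right)\right) \left(-6 - 2\right) = \left(-82\right) 6 \left(-8\right) = \left(-492\right) \left(-8\right) = 3936$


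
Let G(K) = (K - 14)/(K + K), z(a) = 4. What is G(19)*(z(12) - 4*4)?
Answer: -30/19 ≈ -1.5789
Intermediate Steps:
G(K) = (-14 + K)/(2*K) (G(K) = (-14 + K)/((2*K)) = (-14 + K)*(1/(2*K)) = (-14 + K)/(2*K))
G(19)*(z(12) - 4*4) = ((½)*(-14 + 19)/19)*(4 - 4*4) = ((½)*(1/19)*5)*(4 - 16) = (5/38)*(-12) = -30/19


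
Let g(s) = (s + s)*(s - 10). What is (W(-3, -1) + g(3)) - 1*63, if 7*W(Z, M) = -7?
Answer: -106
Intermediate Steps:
W(Z, M) = -1 (W(Z, M) = (1/7)*(-7) = -1)
g(s) = 2*s*(-10 + s) (g(s) = (2*s)*(-10 + s) = 2*s*(-10 + s))
(W(-3, -1) + g(3)) - 1*63 = (-1 + 2*3*(-10 + 3)) - 1*63 = (-1 + 2*3*(-7)) - 63 = (-1 - 42) - 63 = -43 - 63 = -106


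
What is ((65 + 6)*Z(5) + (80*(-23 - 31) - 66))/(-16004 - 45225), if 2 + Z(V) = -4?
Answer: 4812/61229 ≈ 0.078590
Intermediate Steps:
Z(V) = -6 (Z(V) = -2 - 4 = -6)
((65 + 6)*Z(5) + (80*(-23 - 31) - 66))/(-16004 - 45225) = ((65 + 6)*(-6) + (80*(-23 - 31) - 66))/(-16004 - 45225) = (71*(-6) + (80*(-54) - 66))/(-61229) = (-426 + (-4320 - 66))*(-1/61229) = (-426 - 4386)*(-1/61229) = -4812*(-1/61229) = 4812/61229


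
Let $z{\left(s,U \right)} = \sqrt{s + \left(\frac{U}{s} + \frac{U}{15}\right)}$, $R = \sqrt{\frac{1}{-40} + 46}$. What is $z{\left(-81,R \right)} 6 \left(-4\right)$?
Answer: $- \frac{4 i \sqrt{656100 - 22 \sqrt{18390}}}{15} \approx - 215.51 i$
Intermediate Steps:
$R = \frac{\sqrt{18390}}{20}$ ($R = \sqrt{- \frac{1}{40} + 46} = \sqrt{\frac{1839}{40}} = \frac{\sqrt{18390}}{20} \approx 6.7805$)
$z{\left(s,U \right)} = \sqrt{s + \frac{U}{15} + \frac{U}{s}}$ ($z{\left(s,U \right)} = \sqrt{s + \left(\frac{U}{s} + U \frac{1}{15}\right)} = \sqrt{s + \left(\frac{U}{s} + \frac{U}{15}\right)} = \sqrt{s + \left(\frac{U}{15} + \frac{U}{s}\right)} = \sqrt{s + \frac{U}{15} + \frac{U}{s}}$)
$z{\left(-81,R \right)} 6 \left(-4\right) = \frac{\sqrt{15 \frac{\sqrt{18390}}{20} + 225 \left(-81\right) + \frac{225 \frac{\sqrt{18390}}{20}}{-81}}}{15} \cdot 6 \left(-4\right) = \frac{\sqrt{\frac{3 \sqrt{18390}}{4} - 18225 + 225 \frac{\sqrt{18390}}{20} \left(- \frac{1}{81}\right)}}{15} \left(-24\right) = \frac{\sqrt{\frac{3 \sqrt{18390}}{4} - 18225 - \frac{5 \sqrt{18390}}{36}}}{15} \left(-24\right) = \frac{\sqrt{-18225 + \frac{11 \sqrt{18390}}{18}}}{15} \left(-24\right) = - \frac{8 \sqrt{-18225 + \frac{11 \sqrt{18390}}{18}}}{5}$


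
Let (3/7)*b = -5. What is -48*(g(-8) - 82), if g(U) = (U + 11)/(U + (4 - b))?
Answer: 90096/23 ≈ 3917.2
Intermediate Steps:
b = -35/3 (b = (7/3)*(-5) = -35/3 ≈ -11.667)
g(U) = (11 + U)/(47/3 + U) (g(U) = (U + 11)/(U + (4 - 1*(-35/3))) = (11 + U)/(U + (4 + 35/3)) = (11 + U)/(U + 47/3) = (11 + U)/(47/3 + U))
-48*(g(-8) - 82) = -48*(3*(11 - 8)/(47 + 3*(-8)) - 82) = -48*(3*3/(47 - 24) - 82) = -48*(3*3/23 - 82) = -48*(3*(1/23)*3 - 82) = -48*(9/23 - 82) = -48*(-1877/23) = 90096/23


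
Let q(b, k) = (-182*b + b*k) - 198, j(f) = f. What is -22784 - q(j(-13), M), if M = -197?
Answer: -27513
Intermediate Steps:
q(b, k) = -198 - 182*b + b*k
-22784 - q(j(-13), M) = -22784 - (-198 - 182*(-13) - 13*(-197)) = -22784 - (-198 + 2366 + 2561) = -22784 - 1*4729 = -22784 - 4729 = -27513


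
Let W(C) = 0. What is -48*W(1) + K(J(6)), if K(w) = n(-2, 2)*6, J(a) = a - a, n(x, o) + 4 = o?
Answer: -12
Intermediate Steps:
n(x, o) = -4 + o
J(a) = 0
K(w) = -12 (K(w) = (-4 + 2)*6 = -2*6 = -12)
-48*W(1) + K(J(6)) = -48*0 - 12 = 0 - 12 = -12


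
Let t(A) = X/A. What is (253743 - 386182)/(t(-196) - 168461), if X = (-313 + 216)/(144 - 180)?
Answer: 934489584/1188660913 ≈ 0.78617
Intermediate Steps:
X = 97/36 (X = -97/(-36) = -97*(-1/36) = 97/36 ≈ 2.6944)
t(A) = 97/(36*A)
(253743 - 386182)/(t(-196) - 168461) = (253743 - 386182)/((97/36)/(-196) - 168461) = -132439/((97/36)*(-1/196) - 168461) = -132439/(-97/7056 - 168461) = -132439/(-1188660913/7056) = -132439*(-7056/1188660913) = 934489584/1188660913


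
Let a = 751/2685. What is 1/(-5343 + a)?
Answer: -2685/14345204 ≈ -0.00018717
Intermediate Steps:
a = 751/2685 (a = 751*(1/2685) = 751/2685 ≈ 0.27970)
1/(-5343 + a) = 1/(-5343 + 751/2685) = 1/(-14345204/2685) = -2685/14345204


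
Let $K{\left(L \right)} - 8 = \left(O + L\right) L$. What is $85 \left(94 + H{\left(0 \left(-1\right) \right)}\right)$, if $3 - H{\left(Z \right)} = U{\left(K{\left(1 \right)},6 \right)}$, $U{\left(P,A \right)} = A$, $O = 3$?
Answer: $7735$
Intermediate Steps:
$K{\left(L \right)} = 8 + L \left(3 + L\right)$ ($K{\left(L \right)} = 8 + \left(3 + L\right) L = 8 + L \left(3 + L\right)$)
$H{\left(Z \right)} = -3$ ($H{\left(Z \right)} = 3 - 6 = -3$)
$85 \left(94 + H{\left(0 \left(-1\right) \right)}\right) = 85 \left(94 - 3\right) = 85 \cdot 91 = 7735$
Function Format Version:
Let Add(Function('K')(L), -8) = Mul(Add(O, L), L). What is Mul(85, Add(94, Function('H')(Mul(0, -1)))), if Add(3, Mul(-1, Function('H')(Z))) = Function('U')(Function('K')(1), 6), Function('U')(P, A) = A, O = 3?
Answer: 7735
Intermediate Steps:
Function('K')(L) = Add(8, Mul(L, Add(3, L))) (Function('K')(L) = Add(8, Mul(Add(3, L), L)) = Add(8, Mul(L, Add(3, L))))
Function('H')(Z) = -3 (Function('H')(Z) = Add(3, Mul(-1, 6)) = Add(3, -6) = -3)
Mul(85, Add(94, Function('H')(Mul(0, -1)))) = Mul(85, Add(94, -3)) = Mul(85, 91) = 7735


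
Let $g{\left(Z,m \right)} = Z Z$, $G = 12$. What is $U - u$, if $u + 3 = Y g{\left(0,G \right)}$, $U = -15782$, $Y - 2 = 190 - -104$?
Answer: $-15779$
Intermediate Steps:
$g{\left(Z,m \right)} = Z^{2}$
$Y = 296$ ($Y = 2 + \left(190 - -104\right) = 2 + \left(190 + 104\right) = 2 + 294 = 296$)
$u = -3$ ($u = -3 + 296 \cdot 0^{2} = -3 + 296 \cdot 0 = -3 + 0 = -3$)
$U - u = -15782 - -3 = -15782 + 3 = -15779$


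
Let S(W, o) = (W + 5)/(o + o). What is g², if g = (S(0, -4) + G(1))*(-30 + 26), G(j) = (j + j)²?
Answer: 729/4 ≈ 182.25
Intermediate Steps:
G(j) = 4*j² (G(j) = (2*j)² = 4*j²)
S(W, o) = (5 + W)/(2*o) (S(W, o) = (5 + W)/((2*o)) = (5 + W)*(1/(2*o)) = (5 + W)/(2*o))
g = -27/2 (g = ((½)*(5 + 0)/(-4) + 4*1²)*(-30 + 26) = ((½)*(-¼)*5 + 4*1)*(-4) = (-5/8 + 4)*(-4) = (27/8)*(-4) = -27/2 ≈ -13.500)
g² = (-27/2)² = 729/4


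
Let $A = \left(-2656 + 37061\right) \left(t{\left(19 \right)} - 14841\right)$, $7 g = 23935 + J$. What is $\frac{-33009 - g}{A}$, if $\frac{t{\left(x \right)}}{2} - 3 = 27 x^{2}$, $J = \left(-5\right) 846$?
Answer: $- \frac{35824}{160292895} \approx -0.00022349$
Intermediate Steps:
$J = -4230$
$t{\left(x \right)} = 6 + 54 x^{2}$ ($t{\left(x \right)} = 6 + 2 \cdot 27 x^{2} = 6 + 54 x^{2}$)
$g = 2815$ ($g = \frac{23935 - 4230}{7} = \frac{1}{7} \cdot 19705 = 2815$)
$A = 160292895$ ($A = \left(-2656 + 37061\right) \left(\left(6 + 54 \cdot 19^{2}\right) - 14841\right) = 34405 \left(\left(6 + 54 \cdot 361\right) - 14841\right) = 34405 \left(\left(6 + 19494\right) - 14841\right) = 34405 \left(19500 - 14841\right) = 34405 \cdot 4659 = 160292895$)
$\frac{-33009 - g}{A} = \frac{-33009 - 2815}{160292895} = \left(-33009 - 2815\right) \frac{1}{160292895} = \left(-35824\right) \frac{1}{160292895} = - \frac{35824}{160292895}$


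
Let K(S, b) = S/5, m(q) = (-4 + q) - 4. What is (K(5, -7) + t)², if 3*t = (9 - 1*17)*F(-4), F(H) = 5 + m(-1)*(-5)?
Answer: 157609/9 ≈ 17512.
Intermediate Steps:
m(q) = -8 + q
K(S, b) = S/5 (K(S, b) = S*(⅕) = S/5)
F(H) = 50 (F(H) = 5 + (-8 - 1)*(-5) = 5 - 9*(-5) = 5 + 45 = 50)
t = -400/3 (t = ((9 - 1*17)*50)/3 = ((9 - 17)*50)/3 = (-8*50)/3 = (⅓)*(-400) = -400/3 ≈ -133.33)
(K(5, -7) + t)² = ((⅕)*5 - 400/3)² = (1 - 400/3)² = (-397/3)² = 157609/9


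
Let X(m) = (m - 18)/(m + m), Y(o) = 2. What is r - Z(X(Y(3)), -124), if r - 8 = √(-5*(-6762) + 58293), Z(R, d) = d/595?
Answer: 4884/595 + √92103 ≈ 311.69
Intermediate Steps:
X(m) = (-18 + m)/(2*m) (X(m) = (-18 + m)/((2*m)) = (-18 + m)*(1/(2*m)) = (-18 + m)/(2*m))
Z(R, d) = d/595 (Z(R, d) = d*(1/595) = d/595)
r = 8 + √92103 (r = 8 + √(-5*(-6762) + 58293) = 8 + √(33810 + 58293) = 8 + √92103 ≈ 311.48)
r - Z(X(Y(3)), -124) = (8 + √92103) - (-124)/595 = (8 + √92103) - 1*(-124/595) = (8 + √92103) + 124/595 = 4884/595 + √92103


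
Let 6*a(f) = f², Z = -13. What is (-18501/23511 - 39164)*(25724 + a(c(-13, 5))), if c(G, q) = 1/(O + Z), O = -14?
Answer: -34535273376515995/34279038 ≈ -1.0075e+9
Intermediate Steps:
c(G, q) = -1/27 (c(G, q) = 1/(-14 - 13) = 1/(-27) = -1/27)
a(f) = f²/6
(-18501/23511 - 39164)*(25724 + a(c(-13, 5))) = (-18501/23511 - 39164)*(25724 + (-1/27)²/6) = (-18501*1/23511 - 39164)*(25724 + (⅙)*(1/729)) = (-6167/7837 - 39164)*(25724 + 1/4374) = -306934435/7837*112516777/4374 = -34535273376515995/34279038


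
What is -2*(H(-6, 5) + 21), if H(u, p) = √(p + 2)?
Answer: -42 - 2*√7 ≈ -47.292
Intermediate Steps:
H(u, p) = √(2 + p)
-2*(H(-6, 5) + 21) = -2*(√(2 + 5) + 21) = -2*(√7 + 21) = -2*(21 + √7) = -42 - 2*√7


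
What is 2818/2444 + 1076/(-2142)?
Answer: 851603/1308762 ≈ 0.65069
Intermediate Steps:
2818/2444 + 1076/(-2142) = 2818*(1/2444) + 1076*(-1/2142) = 1409/1222 - 538/1071 = 851603/1308762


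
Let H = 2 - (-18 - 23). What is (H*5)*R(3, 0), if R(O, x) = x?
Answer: 0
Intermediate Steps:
H = 43 (H = 2 - 1*(-41) = 2 + 41 = 43)
(H*5)*R(3, 0) = (43*5)*0 = 215*0 = 0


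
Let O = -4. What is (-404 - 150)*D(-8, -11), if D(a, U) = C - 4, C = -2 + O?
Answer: 5540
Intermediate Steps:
C = -6 (C = -2 - 4 = -6)
D(a, U) = -10 (D(a, U) = -6 - 4 = -10)
(-404 - 150)*D(-8, -11) = (-404 - 150)*(-10) = -554*(-10) = 5540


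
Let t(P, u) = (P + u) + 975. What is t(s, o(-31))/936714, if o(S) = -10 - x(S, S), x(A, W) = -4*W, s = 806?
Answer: 549/312238 ≈ 0.0017583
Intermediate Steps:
o(S) = -10 + 4*S (o(S) = -10 - (-4)*S = -10 + 4*S)
t(P, u) = 975 + P + u
t(s, o(-31))/936714 = (975 + 806 + (-10 + 4*(-31)))/936714 = (975 + 806 + (-10 - 124))*(1/936714) = (975 + 806 - 134)*(1/936714) = 1647*(1/936714) = 549/312238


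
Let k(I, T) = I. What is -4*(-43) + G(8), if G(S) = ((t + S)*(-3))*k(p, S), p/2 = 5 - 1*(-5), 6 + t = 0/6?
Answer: 52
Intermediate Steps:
t = -6 (t = -6 + 0/6 = -6 + 0*(⅙) = -6 + 0 = -6)
p = 20 (p = 2*(5 - 1*(-5)) = 2*(5 + 5) = 2*10 = 20)
G(S) = 360 - 60*S (G(S) = ((-6 + S)*(-3))*20 = (18 - 3*S)*20 = 360 - 60*S)
-4*(-43) + G(8) = -4*(-43) + (360 - 60*8) = 172 + (360 - 480) = 172 - 120 = 52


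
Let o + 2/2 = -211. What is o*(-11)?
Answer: 2332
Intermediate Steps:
o = -212 (o = -1 - 211 = -212)
o*(-11) = -212*(-11) = 2332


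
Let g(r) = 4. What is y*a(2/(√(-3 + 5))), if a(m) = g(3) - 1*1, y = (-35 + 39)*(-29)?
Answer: -348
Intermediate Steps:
y = -116 (y = 4*(-29) = -116)
a(m) = 3 (a(m) = 4 - 1*1 = 4 - 1 = 3)
y*a(2/(√(-3 + 5))) = -116*3 = -348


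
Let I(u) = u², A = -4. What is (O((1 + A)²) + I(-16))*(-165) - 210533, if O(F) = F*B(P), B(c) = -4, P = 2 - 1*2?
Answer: -246833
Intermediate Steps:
P = 0 (P = 2 - 2 = 0)
O(F) = -4*F (O(F) = F*(-4) = -4*F)
(O((1 + A)²) + I(-16))*(-165) - 210533 = (-4*(1 - 4)² + (-16)²)*(-165) - 210533 = (-4*(-3)² + 256)*(-165) - 210533 = (-4*9 + 256)*(-165) - 210533 = (-36 + 256)*(-165) - 210533 = 220*(-165) - 210533 = -36300 - 210533 = -246833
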